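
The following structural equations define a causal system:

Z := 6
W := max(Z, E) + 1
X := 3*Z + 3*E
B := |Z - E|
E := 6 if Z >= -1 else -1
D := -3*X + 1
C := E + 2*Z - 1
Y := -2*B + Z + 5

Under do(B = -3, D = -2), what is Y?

Setting B = -3, D = -2 by intervention discards those variables' equations.
Y = -2*B + Z + 5  [with B=-3, Z=6]  = 17

17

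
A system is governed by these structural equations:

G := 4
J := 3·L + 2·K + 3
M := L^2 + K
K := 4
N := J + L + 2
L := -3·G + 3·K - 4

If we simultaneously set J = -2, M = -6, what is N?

-4

The joint intervention fixes J = -2, M = -6, removing each variable's own equation.
L = -3·G + 3·K - 4  [with G=4, K=4]  = -4
N = J + L + 2  [with J=-2, L=-4]  = -4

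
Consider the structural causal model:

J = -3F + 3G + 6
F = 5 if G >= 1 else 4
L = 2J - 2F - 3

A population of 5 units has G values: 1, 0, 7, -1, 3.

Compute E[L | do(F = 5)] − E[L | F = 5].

-10

The intervention sets F=5 in all 5 units regardless of G. Recomputing L per unit gives -25, -31, 11, -37, -13; average -19.
Observing F=5 restricts to units where F's equation naturally yields 5: G ∈ {1, 7, 3}. In that subpopulation L = -25, 11, -13, mean -9.
Difference = -19 − (-9) = -10.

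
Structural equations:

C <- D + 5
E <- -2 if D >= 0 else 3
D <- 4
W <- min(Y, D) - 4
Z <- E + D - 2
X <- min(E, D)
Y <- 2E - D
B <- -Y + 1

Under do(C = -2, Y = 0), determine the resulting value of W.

Setting C = -2, Y = 0 by intervention discards those variables' equations.
W = min(Y, D) - 4  [with Y=0, D=4]  = -4

-4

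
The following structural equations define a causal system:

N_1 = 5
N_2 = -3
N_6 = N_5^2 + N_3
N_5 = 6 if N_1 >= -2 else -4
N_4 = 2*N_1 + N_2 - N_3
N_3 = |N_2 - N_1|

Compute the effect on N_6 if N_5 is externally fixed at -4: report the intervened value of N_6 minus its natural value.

-20

The intervention breaks the incoming arrows to N_5: N_5 = 6 if N_1 >= -2 else -4 no longer applies, and N_5 = -4.
N_3 = |N_2 - N_1|  [with N_2=-3, N_1=5]  = 8
N_6 = N_5^2 + N_3  [with N_5=-4, N_3=8]  = 24
Without intervention: N_3 = |N_2 - N_1|  [with N_2=-3, N_1=5]  = 8; N_5 = 6 if N_1 >= -2 else -4  [with N_1=5]  = 6; N_6 = N_5^2 + N_3  [with N_5=6, N_3=8]  = 44.
Change = 24 − 44 = -20.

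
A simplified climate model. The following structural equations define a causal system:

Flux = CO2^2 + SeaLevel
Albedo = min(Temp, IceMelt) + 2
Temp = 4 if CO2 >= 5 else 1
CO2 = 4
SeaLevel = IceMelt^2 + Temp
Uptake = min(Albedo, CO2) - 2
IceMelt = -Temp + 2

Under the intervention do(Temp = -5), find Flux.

Under do(Temp=-5), the mechanism Temp = 4 if CO2 >= 5 else 1 is discarded; Temp is fixed at -5.
IceMelt = -Temp + 2  [with Temp=-5]  = 7
SeaLevel = IceMelt^2 + Temp  [with IceMelt=7, Temp=-5]  = 44
Flux = CO2^2 + SeaLevel  [with CO2=4, SeaLevel=44]  = 60

60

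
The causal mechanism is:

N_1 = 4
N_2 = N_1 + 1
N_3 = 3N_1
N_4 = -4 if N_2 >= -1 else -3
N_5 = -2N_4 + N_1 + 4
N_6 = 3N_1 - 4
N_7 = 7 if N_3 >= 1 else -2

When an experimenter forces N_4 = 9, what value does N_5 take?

Intervening sets N_4 = 9 and removes its equation (N_4 = -4 if N_2 >= -1 else -3).
N_5 = -2N_4 + N_1 + 4  [with N_4=9, N_1=4]  = -10

-10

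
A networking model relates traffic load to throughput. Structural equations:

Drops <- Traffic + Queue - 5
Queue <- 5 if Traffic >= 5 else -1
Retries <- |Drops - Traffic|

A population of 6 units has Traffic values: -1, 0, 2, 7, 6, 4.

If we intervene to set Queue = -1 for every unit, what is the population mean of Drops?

-3

The intervention sets Queue=-1 in all 6 units regardless of Traffic. Recomputing Drops per unit gives -7, -6, -4, 1, 0, -2; average -3.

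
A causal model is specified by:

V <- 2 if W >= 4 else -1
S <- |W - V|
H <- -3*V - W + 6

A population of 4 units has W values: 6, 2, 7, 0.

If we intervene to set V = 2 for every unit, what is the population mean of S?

The intervention sets V=2 in all 4 units regardless of W. Recomputing S per unit gives 4, 0, 5, 2; average 2.75.

2.75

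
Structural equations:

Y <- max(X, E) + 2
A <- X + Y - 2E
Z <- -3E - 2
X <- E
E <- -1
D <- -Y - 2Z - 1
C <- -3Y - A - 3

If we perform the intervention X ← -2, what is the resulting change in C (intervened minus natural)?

1

Under do(X=-2), the mechanism X <- E is discarded; X is fixed at -2.
Y = max(X, E) + 2  [with X=-2, E=-1]  = 1
A = X + Y - 2E  [with X=-2, Y=1, E=-1]  = 1
C = -3Y - A - 3  [with Y=1, A=1]  = -7
Without intervention: X = E  [with E=-1]  = -1; Y = max(X, E) + 2  [with X=-1, E=-1]  = 1; A = X + Y - 2E  [with X=-1, Y=1, E=-1]  = 2; C = -3Y - A - 3  [with Y=1, A=2]  = -8.
Change = -7 − (-8) = 1.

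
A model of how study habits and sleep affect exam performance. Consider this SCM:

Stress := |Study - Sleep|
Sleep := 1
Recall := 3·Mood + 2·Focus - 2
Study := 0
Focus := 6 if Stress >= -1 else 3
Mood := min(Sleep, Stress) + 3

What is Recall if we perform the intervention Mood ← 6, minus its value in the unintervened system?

The intervention breaks the incoming arrows to Mood: Mood := min(Sleep, Stress) + 3 no longer applies, and Mood = 6.
Stress = |Study - Sleep|  [with Study=0, Sleep=1]  = 1
Focus = 6 if Stress >= -1 else 3  [with Stress=1]  = 6
Recall = 3·Mood + 2·Focus - 2  [with Mood=6, Focus=6]  = 28
Without intervention: Stress = |Study - Sleep|  [with Study=0, Sleep=1]  = 1; Focus = 6 if Stress >= -1 else 3  [with Stress=1]  = 6; Mood = min(Sleep, Stress) + 3  [with Sleep=1, Stress=1]  = 4; Recall = 3·Mood + 2·Focus - 2  [with Mood=4, Focus=6]  = 22.
Change = 28 − 22 = 6.

6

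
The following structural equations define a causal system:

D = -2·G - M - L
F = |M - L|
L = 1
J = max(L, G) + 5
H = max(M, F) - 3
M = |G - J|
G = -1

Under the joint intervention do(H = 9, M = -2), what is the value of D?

Under do(H = 9, M = -2), each intervened variable's structural equation is replaced by its fixed value.
D = -2·G - M - L  [with G=-1, M=-2, L=1]  = 3

3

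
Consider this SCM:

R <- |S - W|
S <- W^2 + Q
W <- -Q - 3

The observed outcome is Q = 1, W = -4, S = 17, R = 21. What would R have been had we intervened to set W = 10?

Under do(W=10), the mechanism W <- -Q - 3 is discarded; W is fixed at 10.
S = W^2 + Q  [with W=10, Q=1]  = 101
R = |S - W|  [with S=101, W=10]  = 91

91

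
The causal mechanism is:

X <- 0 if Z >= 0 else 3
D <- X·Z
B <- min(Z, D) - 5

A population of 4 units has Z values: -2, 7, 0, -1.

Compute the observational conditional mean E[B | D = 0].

Observing D=0 restricts to units where D's equation naturally yields 0: Z ∈ {7, 0}. In that subpopulation B = -5, -5, mean -5.

-5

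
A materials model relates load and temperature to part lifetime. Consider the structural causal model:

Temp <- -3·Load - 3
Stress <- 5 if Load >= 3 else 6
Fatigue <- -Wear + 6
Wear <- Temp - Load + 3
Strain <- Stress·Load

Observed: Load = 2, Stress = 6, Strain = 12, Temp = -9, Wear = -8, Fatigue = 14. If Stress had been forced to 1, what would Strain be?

The intervention breaks the incoming arrows to Stress: Stress <- 5 if Load >= 3 else 6 no longer applies, and Stress = 1.
Strain = Stress·Load  [with Stress=1, Load=2]  = 2

2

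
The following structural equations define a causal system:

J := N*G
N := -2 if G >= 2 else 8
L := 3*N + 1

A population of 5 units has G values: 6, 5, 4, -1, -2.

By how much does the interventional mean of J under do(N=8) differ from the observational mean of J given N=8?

31.2

Under do(N=8), N's equation is replaced by N=8 for every unit. Per-unit J: 48, 40, 32, -8, -16. Mean = 19.2.
Observing N=8 restricts to units where N's equation naturally yields 8: G ∈ {-1, -2}. In that subpopulation J = -8, -16, mean -12.
Difference = 19.2 − (-12) = 31.2.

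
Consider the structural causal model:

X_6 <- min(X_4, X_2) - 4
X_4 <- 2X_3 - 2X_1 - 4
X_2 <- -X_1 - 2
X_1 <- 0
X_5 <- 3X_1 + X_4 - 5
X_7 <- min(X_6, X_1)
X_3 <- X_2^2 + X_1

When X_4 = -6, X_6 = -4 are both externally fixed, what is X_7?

Setting X_4 = -6, X_6 = -4 by intervention discards those variables' equations.
X_7 = min(X_6, X_1)  [with X_6=-4, X_1=0]  = -4

-4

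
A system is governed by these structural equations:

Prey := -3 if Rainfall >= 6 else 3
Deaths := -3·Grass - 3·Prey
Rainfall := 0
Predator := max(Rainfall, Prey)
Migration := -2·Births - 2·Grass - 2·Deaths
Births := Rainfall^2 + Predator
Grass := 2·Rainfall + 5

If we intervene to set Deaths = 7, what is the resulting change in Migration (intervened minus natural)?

Intervening sets Deaths = 7 and removes its equation (Deaths := -3·Grass - 3·Prey).
Grass = 2·Rainfall + 5  [with Rainfall=0]  = 5
Prey = -3 if Rainfall >= 6 else 3  [with Rainfall=0]  = 3
Predator = max(Rainfall, Prey)  [with Rainfall=0, Prey=3]  = 3
Births = Rainfall^2 + Predator  [with Rainfall=0, Predator=3]  = 3
Migration = -2·Births - 2·Grass - 2·Deaths  [with Births=3, Grass=5, Deaths=7]  = -30
Without intervention: Grass = 2·Rainfall + 5  [with Rainfall=0]  = 5; Prey = -3 if Rainfall >= 6 else 3  [with Rainfall=0]  = 3; Predator = max(Rainfall, Prey)  [with Rainfall=0, Prey=3]  = 3; Births = Rainfall^2 + Predator  [with Rainfall=0, Predator=3]  = 3; Deaths = -3·Grass - 3·Prey  [with Grass=5, Prey=3]  = -24; Migration = -2·Births - 2·Grass - 2·Deaths  [with Births=3, Grass=5, Deaths=-24]  = 32.
Change = -30 − 32 = -62.

-62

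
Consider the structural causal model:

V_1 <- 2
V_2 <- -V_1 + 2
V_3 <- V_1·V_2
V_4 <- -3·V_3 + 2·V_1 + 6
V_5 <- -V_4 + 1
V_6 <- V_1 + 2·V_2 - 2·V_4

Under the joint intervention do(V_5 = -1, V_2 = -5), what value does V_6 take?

The joint intervention fixes V_5 = -1, V_2 = -5, removing each variable's own equation.
V_3 = V_1·V_2  [with V_1=2, V_2=-5]  = -10
V_4 = -3·V_3 + 2·V_1 + 6  [with V_3=-10, V_1=2]  = 40
V_6 = V_1 + 2·V_2 - 2·V_4  [with V_1=2, V_2=-5, V_4=40]  = -88

-88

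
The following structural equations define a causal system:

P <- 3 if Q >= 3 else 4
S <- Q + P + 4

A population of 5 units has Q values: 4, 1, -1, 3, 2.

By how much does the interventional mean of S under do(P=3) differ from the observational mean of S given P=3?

-1.7

do(P=3) breaks P's dependence on Q. With P=3 fixed, S across the units is 11, 8, 6, 10, 9, mean 8.8.
Conditioning on P=3 selects the 2 unit(s) with Q ∈ {4, 3}. Their S values: 11, 10. Mean = 10.5.
Difference = 8.8 − 10.5 = -1.7.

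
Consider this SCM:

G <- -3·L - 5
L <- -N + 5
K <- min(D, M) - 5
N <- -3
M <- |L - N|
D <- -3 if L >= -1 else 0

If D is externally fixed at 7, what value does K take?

2

Under do(D=7), the mechanism D <- -3 if L >= -1 else 0 is discarded; D is fixed at 7.
L = -N + 5  [with N=-3]  = 8
M = |L - N|  [with L=8, N=-3]  = 11
K = min(D, M) - 5  [with D=7, M=11]  = 2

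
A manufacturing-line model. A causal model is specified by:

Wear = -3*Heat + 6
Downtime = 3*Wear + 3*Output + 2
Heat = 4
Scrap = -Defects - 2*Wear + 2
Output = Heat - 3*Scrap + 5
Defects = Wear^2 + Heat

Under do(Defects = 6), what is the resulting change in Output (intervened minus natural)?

-102

do(Defects=6) replaces the equation Defects = Wear^2 + Heat with the constant Defects = 6.
Wear = -3*Heat + 6  [with Heat=4]  = -6
Scrap = -Defects - 2*Wear + 2  [with Defects=6, Wear=-6]  = 8
Output = Heat - 3*Scrap + 5  [with Heat=4, Scrap=8]  = -15
Without intervention: Wear = -3*Heat + 6  [with Heat=4]  = -6; Defects = Wear^2 + Heat  [with Wear=-6, Heat=4]  = 40; Scrap = -Defects - 2*Wear + 2  [with Defects=40, Wear=-6]  = -26; Output = Heat - 3*Scrap + 5  [with Heat=4, Scrap=-26]  = 87.
Change = -15 − 87 = -102.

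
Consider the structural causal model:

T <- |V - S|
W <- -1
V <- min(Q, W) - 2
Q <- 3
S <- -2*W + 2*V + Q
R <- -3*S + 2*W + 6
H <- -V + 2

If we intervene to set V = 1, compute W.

-1

Under do(V=1), the mechanism V <- min(Q, W) - 2 is discarded; V is fixed at 1.
W is not downstream of the intervention, so its value is determined by the original equations.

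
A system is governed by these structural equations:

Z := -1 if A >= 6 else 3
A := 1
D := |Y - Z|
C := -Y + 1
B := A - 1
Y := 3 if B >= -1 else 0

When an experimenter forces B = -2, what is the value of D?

3

do(B=-2) replaces the equation B := A - 1 with the constant B = -2.
Z = -1 if A >= 6 else 3  [with A=1]  = 3
Y = 3 if B >= -1 else 0  [with B=-2]  = 0
D = |Y - Z|  [with Y=0, Z=3]  = 3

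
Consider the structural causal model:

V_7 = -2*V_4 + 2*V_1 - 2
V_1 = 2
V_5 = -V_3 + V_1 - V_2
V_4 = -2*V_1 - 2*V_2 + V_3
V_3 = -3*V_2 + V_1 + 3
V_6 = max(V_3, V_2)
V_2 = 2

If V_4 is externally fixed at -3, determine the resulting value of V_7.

8

The intervention breaks the incoming arrows to V_4: V_4 = -2*V_1 - 2*V_2 + V_3 no longer applies, and V_4 = -3.
V_7 = -2*V_4 + 2*V_1 - 2  [with V_4=-3, V_1=2]  = 8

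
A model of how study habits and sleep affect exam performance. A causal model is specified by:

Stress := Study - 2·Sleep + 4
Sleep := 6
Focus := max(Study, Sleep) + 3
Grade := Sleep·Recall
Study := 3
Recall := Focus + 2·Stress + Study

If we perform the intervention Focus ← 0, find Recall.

-7

Intervening sets Focus = 0 and removes its equation (Focus := max(Study, Sleep) + 3).
Stress = Study - 2·Sleep + 4  [with Study=3, Sleep=6]  = -5
Recall = Focus + 2·Stress + Study  [with Focus=0, Stress=-5, Study=3]  = -7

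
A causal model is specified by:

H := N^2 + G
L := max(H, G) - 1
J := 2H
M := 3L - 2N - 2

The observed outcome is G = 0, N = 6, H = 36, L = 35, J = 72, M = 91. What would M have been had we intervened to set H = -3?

-17

The intervention breaks the incoming arrows to H: H := N^2 + G no longer applies, and H = -3.
L = max(H, G) - 1  [with H=-3, G=0]  = -1
M = 3L - 2N - 2  [with L=-1, N=6]  = -17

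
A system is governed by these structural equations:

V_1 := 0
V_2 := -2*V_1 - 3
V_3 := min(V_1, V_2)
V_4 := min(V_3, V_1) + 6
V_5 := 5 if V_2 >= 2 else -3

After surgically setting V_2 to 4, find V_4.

Under do(V_2=4), the mechanism V_2 := -2*V_1 - 3 is discarded; V_2 is fixed at 4.
V_3 = min(V_1, V_2)  [with V_1=0, V_2=4]  = 0
V_4 = min(V_3, V_1) + 6  [with V_3=0, V_1=0]  = 6

6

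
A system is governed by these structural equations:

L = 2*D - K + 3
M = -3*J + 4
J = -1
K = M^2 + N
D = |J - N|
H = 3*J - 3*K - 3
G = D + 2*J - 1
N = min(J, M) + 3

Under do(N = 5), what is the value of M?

7

Under do(N=5), the mechanism N = min(J, M) + 3 is discarded; N is fixed at 5.
Since M is not a descendant of the intervened variable, it is unaffected.
M = -3*J + 4  [with J=-1]  = 7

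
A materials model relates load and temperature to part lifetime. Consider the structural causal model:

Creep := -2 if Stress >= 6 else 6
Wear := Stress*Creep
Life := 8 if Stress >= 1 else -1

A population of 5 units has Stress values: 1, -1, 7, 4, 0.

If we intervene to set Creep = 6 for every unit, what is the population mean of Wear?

13.2

Under do(Creep=6), Creep's equation is replaced by Creep=6 for every unit. Per-unit Wear: 6, -6, 42, 24, 0. Mean = 13.2.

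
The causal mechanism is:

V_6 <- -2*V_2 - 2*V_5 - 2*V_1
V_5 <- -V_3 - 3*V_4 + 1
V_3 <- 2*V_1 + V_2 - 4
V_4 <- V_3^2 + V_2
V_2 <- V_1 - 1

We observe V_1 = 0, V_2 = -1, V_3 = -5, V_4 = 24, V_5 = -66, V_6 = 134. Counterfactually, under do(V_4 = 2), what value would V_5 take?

0

Intervening sets V_4 = 2 and removes its equation (V_4 <- V_3^2 + V_2).
V_2 = V_1 - 1  [with V_1=0]  = -1
V_3 = 2*V_1 + V_2 - 4  [with V_1=0, V_2=-1]  = -5
V_5 = -V_3 - 3*V_4 + 1  [with V_3=-5, V_4=2]  = 0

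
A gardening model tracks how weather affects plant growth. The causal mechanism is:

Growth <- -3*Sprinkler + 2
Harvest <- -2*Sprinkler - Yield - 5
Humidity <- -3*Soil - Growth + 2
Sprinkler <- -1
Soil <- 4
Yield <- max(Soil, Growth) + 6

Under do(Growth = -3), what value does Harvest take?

The intervention breaks the incoming arrows to Growth: Growth <- -3*Sprinkler + 2 no longer applies, and Growth = -3.
Yield = max(Soil, Growth) + 6  [with Soil=4, Growth=-3]  = 10
Harvest = -2*Sprinkler - Yield - 5  [with Sprinkler=-1, Yield=10]  = -13

-13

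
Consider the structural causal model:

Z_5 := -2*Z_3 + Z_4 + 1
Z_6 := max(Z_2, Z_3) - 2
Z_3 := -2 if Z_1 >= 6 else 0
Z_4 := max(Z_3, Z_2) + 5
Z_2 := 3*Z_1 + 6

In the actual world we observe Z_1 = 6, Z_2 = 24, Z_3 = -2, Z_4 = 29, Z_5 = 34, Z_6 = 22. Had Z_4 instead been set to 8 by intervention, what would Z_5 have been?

13

Intervening sets Z_4 = 8 and removes its equation (Z_4 := max(Z_3, Z_2) + 5).
Z_3 = -2 if Z_1 >= 6 else 0  [with Z_1=6]  = -2
Z_5 = -2*Z_3 + Z_4 + 1  [with Z_3=-2, Z_4=8]  = 13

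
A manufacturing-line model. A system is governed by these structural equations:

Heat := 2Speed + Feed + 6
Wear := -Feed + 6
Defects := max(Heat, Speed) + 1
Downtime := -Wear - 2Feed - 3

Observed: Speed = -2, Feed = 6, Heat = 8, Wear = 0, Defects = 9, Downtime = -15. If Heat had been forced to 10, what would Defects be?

do(Heat=10) replaces the equation Heat := 2Speed + Feed + 6 with the constant Heat = 10.
Defects = max(Heat, Speed) + 1  [with Heat=10, Speed=-2]  = 11

11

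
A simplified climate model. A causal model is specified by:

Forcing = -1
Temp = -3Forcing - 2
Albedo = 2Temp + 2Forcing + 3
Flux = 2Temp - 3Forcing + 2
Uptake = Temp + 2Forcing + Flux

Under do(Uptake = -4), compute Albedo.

3

do(Uptake=-4) replaces the equation Uptake = Temp + 2Forcing + Flux with the constant Uptake = -4.
Albedo is not downstream of the intervention, so its value is determined by the original equations.
Temp = -3Forcing - 2  [with Forcing=-1]  = 1
Albedo = 2Temp + 2Forcing + 3  [with Temp=1, Forcing=-1]  = 3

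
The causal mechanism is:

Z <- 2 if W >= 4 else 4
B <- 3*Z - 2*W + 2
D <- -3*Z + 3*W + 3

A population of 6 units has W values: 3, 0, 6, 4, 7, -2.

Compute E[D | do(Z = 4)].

do(Z=4) breaks Z's dependence on W. With Z=4 fixed, D across the units is 0, -9, 9, 3, 12, -15, mean 0.

0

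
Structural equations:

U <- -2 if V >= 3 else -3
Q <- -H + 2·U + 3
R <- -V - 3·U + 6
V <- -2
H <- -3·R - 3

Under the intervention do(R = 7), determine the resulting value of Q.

21

do(R=7) replaces the equation R <- -V - 3·U + 6 with the constant R = 7.
U = -2 if V >= 3 else -3  [with V=-2]  = -3
H = -3·R - 3  [with R=7]  = -24
Q = -H + 2·U + 3  [with H=-24, U=-3]  = 21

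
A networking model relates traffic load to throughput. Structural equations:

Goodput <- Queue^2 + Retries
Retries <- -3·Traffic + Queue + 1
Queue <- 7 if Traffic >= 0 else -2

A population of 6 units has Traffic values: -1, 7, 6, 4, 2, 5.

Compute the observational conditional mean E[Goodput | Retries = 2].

28.5

Conditioning on Retries=2 selects the 2 unit(s) with Traffic ∈ {-1, 2}. Their Goodput values: 6, 51. Mean = 28.5.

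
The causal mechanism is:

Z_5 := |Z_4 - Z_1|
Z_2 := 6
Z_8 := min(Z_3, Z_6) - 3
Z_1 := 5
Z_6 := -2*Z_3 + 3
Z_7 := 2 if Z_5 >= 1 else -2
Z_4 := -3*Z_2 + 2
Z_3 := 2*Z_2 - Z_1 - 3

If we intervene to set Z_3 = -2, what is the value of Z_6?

7

The intervention breaks the incoming arrows to Z_3: Z_3 := 2*Z_2 - Z_1 - 3 no longer applies, and Z_3 = -2.
Z_6 = -2*Z_3 + 3  [with Z_3=-2]  = 7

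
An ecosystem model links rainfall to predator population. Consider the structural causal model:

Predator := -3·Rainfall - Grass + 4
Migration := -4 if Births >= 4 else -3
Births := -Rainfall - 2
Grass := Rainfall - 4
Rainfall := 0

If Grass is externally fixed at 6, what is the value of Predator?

-2

The intervention breaks the incoming arrows to Grass: Grass := Rainfall - 4 no longer applies, and Grass = 6.
Predator = -3·Rainfall - Grass + 4  [with Rainfall=0, Grass=6]  = -2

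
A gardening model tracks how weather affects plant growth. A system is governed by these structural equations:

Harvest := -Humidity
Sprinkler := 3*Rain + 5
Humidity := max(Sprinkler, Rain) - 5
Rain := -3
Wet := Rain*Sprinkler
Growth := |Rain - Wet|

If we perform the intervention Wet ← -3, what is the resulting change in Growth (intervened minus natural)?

-15

The intervention breaks the incoming arrows to Wet: Wet := Rain*Sprinkler no longer applies, and Wet = -3.
Growth = |Rain - Wet|  [with Rain=-3, Wet=-3]  = 0
Without intervention: Sprinkler = 3*Rain + 5  [with Rain=-3]  = -4; Wet = Rain*Sprinkler  [with Rain=-3, Sprinkler=-4]  = 12; Growth = |Rain - Wet|  [with Rain=-3, Wet=12]  = 15.
Change = 0 − 15 = -15.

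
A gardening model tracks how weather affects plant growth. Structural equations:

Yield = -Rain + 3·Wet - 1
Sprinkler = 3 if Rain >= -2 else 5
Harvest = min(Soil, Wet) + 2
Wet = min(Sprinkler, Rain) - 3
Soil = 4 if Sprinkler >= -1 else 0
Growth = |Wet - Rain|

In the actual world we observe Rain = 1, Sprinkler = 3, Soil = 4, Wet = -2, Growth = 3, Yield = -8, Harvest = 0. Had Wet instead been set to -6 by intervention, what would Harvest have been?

-4

The intervention breaks the incoming arrows to Wet: Wet = min(Sprinkler, Rain) - 3 no longer applies, and Wet = -6.
Sprinkler = 3 if Rain >= -2 else 5  [with Rain=1]  = 3
Soil = 4 if Sprinkler >= -1 else 0  [with Sprinkler=3]  = 4
Harvest = min(Soil, Wet) + 2  [with Soil=4, Wet=-6]  = -4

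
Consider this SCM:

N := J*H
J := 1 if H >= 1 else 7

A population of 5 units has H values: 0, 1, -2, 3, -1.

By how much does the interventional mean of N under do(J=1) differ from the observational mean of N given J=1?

-1.8

The intervention sets J=1 in all 5 units regardless of H. Recomputing N per unit gives 0, 1, -2, 3, -1; average 0.2.
Observing J=1 restricts to units where J's equation naturally yields 1: H ∈ {1, 3}. In that subpopulation N = 1, 3, mean 2.
Difference = 0.2 − 2 = -1.8.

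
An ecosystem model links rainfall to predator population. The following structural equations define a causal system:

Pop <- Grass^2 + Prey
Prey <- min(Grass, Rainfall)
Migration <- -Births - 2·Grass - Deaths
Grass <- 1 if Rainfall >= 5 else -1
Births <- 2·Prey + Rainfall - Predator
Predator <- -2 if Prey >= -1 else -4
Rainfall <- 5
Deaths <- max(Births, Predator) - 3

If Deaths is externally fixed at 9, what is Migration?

-20

Intervening sets Deaths = 9 and removes its equation (Deaths <- max(Births, Predator) - 3).
Grass = 1 if Rainfall >= 5 else -1  [with Rainfall=5]  = 1
Prey = min(Grass, Rainfall)  [with Grass=1, Rainfall=5]  = 1
Predator = -2 if Prey >= -1 else -4  [with Prey=1]  = -2
Births = 2·Prey + Rainfall - Predator  [with Prey=1, Rainfall=5, Predator=-2]  = 9
Migration = -Births - 2·Grass - Deaths  [with Births=9, Grass=1, Deaths=9]  = -20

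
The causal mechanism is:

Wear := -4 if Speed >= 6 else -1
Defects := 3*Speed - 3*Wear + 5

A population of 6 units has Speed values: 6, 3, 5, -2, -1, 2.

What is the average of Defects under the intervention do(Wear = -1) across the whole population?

14.5

Under do(Wear=-1), Wear's equation is replaced by Wear=-1 for every unit. Per-unit Defects: 26, 17, 23, 2, 5, 14. Mean = 14.5.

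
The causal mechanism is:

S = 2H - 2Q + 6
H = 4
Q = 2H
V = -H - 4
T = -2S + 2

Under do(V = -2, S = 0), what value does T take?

2

Under do(V = -2, S = 0), each intervened variable's structural equation is replaced by its fixed value.
T = -2S + 2  [with S=0]  = 2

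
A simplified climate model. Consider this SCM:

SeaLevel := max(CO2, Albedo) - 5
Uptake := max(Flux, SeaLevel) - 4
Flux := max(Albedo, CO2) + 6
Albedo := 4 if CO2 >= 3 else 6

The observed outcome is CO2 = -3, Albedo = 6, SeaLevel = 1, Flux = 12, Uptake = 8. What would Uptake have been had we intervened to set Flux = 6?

Intervening sets Flux = 6 and removes its equation (Flux := max(Albedo, CO2) + 6).
Albedo = 4 if CO2 >= 3 else 6  [with CO2=-3]  = 6
SeaLevel = max(CO2, Albedo) - 5  [with CO2=-3, Albedo=6]  = 1
Uptake = max(Flux, SeaLevel) - 4  [with Flux=6, SeaLevel=1]  = 2

2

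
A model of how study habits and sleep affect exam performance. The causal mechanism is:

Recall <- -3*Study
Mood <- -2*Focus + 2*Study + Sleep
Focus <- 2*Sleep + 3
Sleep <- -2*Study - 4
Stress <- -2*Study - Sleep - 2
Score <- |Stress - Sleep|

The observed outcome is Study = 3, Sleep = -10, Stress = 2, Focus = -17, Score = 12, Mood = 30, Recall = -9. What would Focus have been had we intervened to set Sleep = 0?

3

Under do(Sleep=0), the mechanism Sleep <- -2*Study - 4 is discarded; Sleep is fixed at 0.
Focus = 2*Sleep + 3  [with Sleep=0]  = 3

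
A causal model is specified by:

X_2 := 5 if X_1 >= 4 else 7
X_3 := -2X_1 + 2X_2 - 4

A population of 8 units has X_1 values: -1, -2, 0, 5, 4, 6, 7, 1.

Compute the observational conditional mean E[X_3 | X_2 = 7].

11

E[X_3|X_2=7] averages over only the 4 units with X_2=7 (X_1 = -1, -2, 0, 1): X_3 = 12, 14, 10, 8, mean 11.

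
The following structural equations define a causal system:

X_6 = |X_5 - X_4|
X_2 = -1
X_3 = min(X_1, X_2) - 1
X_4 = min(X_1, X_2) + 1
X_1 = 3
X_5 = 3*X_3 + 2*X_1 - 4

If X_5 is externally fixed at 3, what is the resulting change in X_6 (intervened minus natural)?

The intervention breaks the incoming arrows to X_5: X_5 = 3*X_3 + 2*X_1 - 4 no longer applies, and X_5 = 3.
X_4 = min(X_1, X_2) + 1  [with X_1=3, X_2=-1]  = 0
X_6 = |X_5 - X_4|  [with X_5=3, X_4=0]  = 3
Without intervention: X_3 = min(X_1, X_2) - 1  [with X_1=3, X_2=-1]  = -2; X_4 = min(X_1, X_2) + 1  [with X_1=3, X_2=-1]  = 0; X_5 = 3*X_3 + 2*X_1 - 4  [with X_3=-2, X_1=3]  = -4; X_6 = |X_5 - X_4|  [with X_5=-4, X_4=0]  = 4.
Change = 3 − 4 = -1.

-1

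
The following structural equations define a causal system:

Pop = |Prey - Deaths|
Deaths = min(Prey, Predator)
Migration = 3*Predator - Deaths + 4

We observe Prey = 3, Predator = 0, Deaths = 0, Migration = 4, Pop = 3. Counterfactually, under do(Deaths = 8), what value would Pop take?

do(Deaths=8) replaces the equation Deaths = min(Prey, Predator) with the constant Deaths = 8.
Pop = |Prey - Deaths|  [with Prey=3, Deaths=8]  = 5

5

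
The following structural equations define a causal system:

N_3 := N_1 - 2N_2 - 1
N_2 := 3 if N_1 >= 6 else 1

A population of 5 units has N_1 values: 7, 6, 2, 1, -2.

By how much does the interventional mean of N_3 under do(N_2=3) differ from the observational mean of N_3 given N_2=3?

The intervention sets N_2=3 in all 5 units regardless of N_1. Recomputing N_3 per unit gives 0, -1, -5, -6, -9; average -4.2.
Conditioning on N_2=3 selects the 2 unit(s) with N_1 ∈ {7, 6}. Their N_3 values: 0, -1. Mean = -0.5.
Difference = -4.2 − (-0.5) = -3.7.

-3.7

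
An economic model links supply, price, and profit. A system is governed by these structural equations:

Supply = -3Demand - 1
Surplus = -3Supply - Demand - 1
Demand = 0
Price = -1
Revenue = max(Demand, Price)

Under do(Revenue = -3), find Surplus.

2

Intervening sets Revenue = -3 and removes its equation (Revenue = max(Demand, Price)).
No directed path runs from Revenue to Surplus, so Surplus keeps its natural value.
Supply = -3Demand - 1  [with Demand=0]  = -1
Surplus = -3Supply - Demand - 1  [with Supply=-1, Demand=0]  = 2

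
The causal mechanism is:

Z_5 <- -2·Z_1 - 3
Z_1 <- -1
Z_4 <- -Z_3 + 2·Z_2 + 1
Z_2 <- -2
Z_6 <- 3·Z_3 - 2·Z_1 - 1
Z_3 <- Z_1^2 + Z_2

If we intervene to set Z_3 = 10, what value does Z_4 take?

The intervention breaks the incoming arrows to Z_3: Z_3 <- Z_1^2 + Z_2 no longer applies, and Z_3 = 10.
Z_4 = -Z_3 + 2·Z_2 + 1  [with Z_3=10, Z_2=-2]  = -13

-13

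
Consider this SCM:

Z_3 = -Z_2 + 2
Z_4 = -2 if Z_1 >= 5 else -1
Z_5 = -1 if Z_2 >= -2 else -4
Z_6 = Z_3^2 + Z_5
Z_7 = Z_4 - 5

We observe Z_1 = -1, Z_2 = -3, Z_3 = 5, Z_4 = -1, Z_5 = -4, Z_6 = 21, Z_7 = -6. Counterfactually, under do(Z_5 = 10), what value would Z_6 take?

The intervention breaks the incoming arrows to Z_5: Z_5 = -1 if Z_2 >= -2 else -4 no longer applies, and Z_5 = 10.
Z_3 = -Z_2 + 2  [with Z_2=-3]  = 5
Z_6 = Z_3^2 + Z_5  [with Z_3=5, Z_5=10]  = 35

35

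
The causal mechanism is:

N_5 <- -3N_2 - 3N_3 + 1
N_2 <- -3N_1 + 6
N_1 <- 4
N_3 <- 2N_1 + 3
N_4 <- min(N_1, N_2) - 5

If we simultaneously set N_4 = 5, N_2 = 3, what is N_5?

-41

The joint intervention fixes N_4 = 5, N_2 = 3, removing each variable's own equation.
N_3 = 2N_1 + 3  [with N_1=4]  = 11
N_5 = -3N_2 - 3N_3 + 1  [with N_2=3, N_3=11]  = -41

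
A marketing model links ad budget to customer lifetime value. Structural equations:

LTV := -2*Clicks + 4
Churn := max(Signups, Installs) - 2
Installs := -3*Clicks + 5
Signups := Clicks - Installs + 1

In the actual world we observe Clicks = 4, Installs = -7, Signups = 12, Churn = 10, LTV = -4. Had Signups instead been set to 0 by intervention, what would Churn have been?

-2

The intervention breaks the incoming arrows to Signups: Signups := Clicks - Installs + 1 no longer applies, and Signups = 0.
Installs = -3*Clicks + 5  [with Clicks=4]  = -7
Churn = max(Signups, Installs) - 2  [with Signups=0, Installs=-7]  = -2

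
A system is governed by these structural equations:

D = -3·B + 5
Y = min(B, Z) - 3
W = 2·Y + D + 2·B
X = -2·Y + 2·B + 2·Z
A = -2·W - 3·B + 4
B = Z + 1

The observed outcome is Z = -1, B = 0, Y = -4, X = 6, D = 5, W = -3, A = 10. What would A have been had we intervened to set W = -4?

Intervening sets W = -4 and removes its equation (W = 2·Y + D + 2·B).
B = Z + 1  [with Z=-1]  = 0
A = -2·W - 3·B + 4  [with W=-4, B=0]  = 12

12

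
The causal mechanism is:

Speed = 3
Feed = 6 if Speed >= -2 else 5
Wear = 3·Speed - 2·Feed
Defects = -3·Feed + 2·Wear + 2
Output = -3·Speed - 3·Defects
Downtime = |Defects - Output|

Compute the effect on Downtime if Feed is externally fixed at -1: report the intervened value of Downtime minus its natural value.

Under do(Feed=-1), the mechanism Feed = 6 if Speed >= -2 else 5 is discarded; Feed is fixed at -1.
Wear = 3·Speed - 2·Feed  [with Speed=3, Feed=-1]  = 11
Defects = -3·Feed + 2·Wear + 2  [with Feed=-1, Wear=11]  = 27
Output = -3·Speed - 3·Defects  [with Speed=3, Defects=27]  = -90
Downtime = |Defects - Output|  [with Defects=27, Output=-90]  = 117
Without intervention: Feed = 6 if Speed >= -2 else 5  [with Speed=3]  = 6; Wear = 3·Speed - 2·Feed  [with Speed=3, Feed=6]  = -3; Defects = -3·Feed + 2·Wear + 2  [with Feed=6, Wear=-3]  = -22; Output = -3·Speed - 3·Defects  [with Speed=3, Defects=-22]  = 57; Downtime = |Defects - Output|  [with Defects=-22, Output=57]  = 79.
Change = 117 − 79 = 38.

38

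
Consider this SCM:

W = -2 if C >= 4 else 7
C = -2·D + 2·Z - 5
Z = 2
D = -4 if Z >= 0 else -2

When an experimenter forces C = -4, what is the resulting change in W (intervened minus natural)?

9

The intervention breaks the incoming arrows to C: C = -2·D + 2·Z - 5 no longer applies, and C = -4.
W = -2 if C >= 4 else 7  [with C=-4]  = 7
Without intervention: D = -4 if Z >= 0 else -2  [with Z=2]  = -4; C = -2·D + 2·Z - 5  [with D=-4, Z=2]  = 7; W = -2 if C >= 4 else 7  [with C=7]  = -2.
Change = 7 − (-2) = 9.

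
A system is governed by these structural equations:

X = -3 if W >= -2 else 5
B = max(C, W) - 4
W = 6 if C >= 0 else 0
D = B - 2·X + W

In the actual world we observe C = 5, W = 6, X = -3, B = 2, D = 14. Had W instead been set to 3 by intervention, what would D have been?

10

do(W=3) replaces the equation W = 6 if C >= 0 else 0 with the constant W = 3.
X = -3 if W >= -2 else 5  [with W=3]  = -3
B = max(C, W) - 4  [with C=5, W=3]  = 1
D = B - 2·X + W  [with B=1, X=-3, W=3]  = 10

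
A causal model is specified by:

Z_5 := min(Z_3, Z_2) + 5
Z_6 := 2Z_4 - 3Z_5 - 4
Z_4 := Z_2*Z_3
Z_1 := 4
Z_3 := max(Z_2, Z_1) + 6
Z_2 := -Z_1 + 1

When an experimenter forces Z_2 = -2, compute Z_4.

-20

Under do(Z_2=-2), the mechanism Z_2 := -Z_1 + 1 is discarded; Z_2 is fixed at -2.
Z_3 = max(Z_2, Z_1) + 6  [with Z_2=-2, Z_1=4]  = 10
Z_4 = Z_2*Z_3  [with Z_2=-2, Z_3=10]  = -20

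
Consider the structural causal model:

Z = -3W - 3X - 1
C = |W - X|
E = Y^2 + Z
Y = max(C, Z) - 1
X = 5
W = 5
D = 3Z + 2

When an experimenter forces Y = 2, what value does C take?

do(Y=2) replaces the equation Y = max(C, Z) - 1 with the constant Y = 2.
No directed path runs from Y to C, so C keeps its natural value.
C = |W - X|  [with W=5, X=5]  = 0

0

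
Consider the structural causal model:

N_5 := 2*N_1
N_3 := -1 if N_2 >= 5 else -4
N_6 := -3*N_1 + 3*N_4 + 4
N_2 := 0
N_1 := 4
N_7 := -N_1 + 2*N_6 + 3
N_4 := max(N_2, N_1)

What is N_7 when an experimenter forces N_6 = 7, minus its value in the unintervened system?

6

Intervening sets N_6 = 7 and removes its equation (N_6 := -3*N_1 + 3*N_4 + 4).
N_7 = -N_1 + 2*N_6 + 3  [with N_1=4, N_6=7]  = 13
Without intervention: N_4 = max(N_2, N_1)  [with N_2=0, N_1=4]  = 4; N_6 = -3*N_1 + 3*N_4 + 4  [with N_1=4, N_4=4]  = 4; N_7 = -N_1 + 2*N_6 + 3  [with N_1=4, N_6=4]  = 7.
Change = 13 − 7 = 6.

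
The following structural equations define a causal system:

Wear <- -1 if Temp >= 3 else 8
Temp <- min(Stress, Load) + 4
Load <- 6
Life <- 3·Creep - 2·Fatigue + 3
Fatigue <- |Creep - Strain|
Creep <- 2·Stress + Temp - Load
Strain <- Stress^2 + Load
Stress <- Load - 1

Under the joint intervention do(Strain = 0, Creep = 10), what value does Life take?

The joint intervention fixes Strain = 0, Creep = 10, removing each variable's own equation.
Fatigue = |Creep - Strain|  [with Creep=10, Strain=0]  = 10
Life = 3·Creep - 2·Fatigue + 3  [with Creep=10, Fatigue=10]  = 13

13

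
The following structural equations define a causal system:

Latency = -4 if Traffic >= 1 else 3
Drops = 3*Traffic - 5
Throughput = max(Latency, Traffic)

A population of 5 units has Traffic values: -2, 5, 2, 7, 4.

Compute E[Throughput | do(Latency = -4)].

3.2

do(Latency=-4) breaks Latency's dependence on Traffic. With Latency=-4 fixed, Throughput across the units is -2, 5, 2, 7, 4, mean 3.2.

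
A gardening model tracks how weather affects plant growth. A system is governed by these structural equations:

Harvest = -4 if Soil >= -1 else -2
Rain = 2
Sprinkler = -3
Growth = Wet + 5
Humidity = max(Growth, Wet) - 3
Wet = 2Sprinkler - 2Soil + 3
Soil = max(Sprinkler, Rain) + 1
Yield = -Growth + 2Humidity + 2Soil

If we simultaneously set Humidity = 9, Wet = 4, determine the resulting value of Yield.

15

Under do(Humidity = 9, Wet = 4), each intervened variable's structural equation is replaced by its fixed value.
Soil = max(Sprinkler, Rain) + 1  [with Sprinkler=-3, Rain=2]  = 3
Growth = Wet + 5  [with Wet=4]  = 9
Yield = -Growth + 2Humidity + 2Soil  [with Growth=9, Humidity=9, Soil=3]  = 15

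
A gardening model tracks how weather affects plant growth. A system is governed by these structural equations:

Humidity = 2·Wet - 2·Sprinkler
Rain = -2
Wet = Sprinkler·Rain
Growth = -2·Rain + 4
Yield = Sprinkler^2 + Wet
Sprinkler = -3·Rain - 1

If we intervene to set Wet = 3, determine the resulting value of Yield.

The intervention breaks the incoming arrows to Wet: Wet = Sprinkler·Rain no longer applies, and Wet = 3.
Sprinkler = -3·Rain - 1  [with Rain=-2]  = 5
Yield = Sprinkler^2 + Wet  [with Sprinkler=5, Wet=3]  = 28

28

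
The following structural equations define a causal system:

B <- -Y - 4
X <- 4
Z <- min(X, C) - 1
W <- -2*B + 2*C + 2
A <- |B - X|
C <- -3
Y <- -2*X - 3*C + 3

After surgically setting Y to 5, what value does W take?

Under do(Y=5), the mechanism Y <- -2*X - 3*C + 3 is discarded; Y is fixed at 5.
B = -Y - 4  [with Y=5]  = -9
W = -2*B + 2*C + 2  [with B=-9, C=-3]  = 14

14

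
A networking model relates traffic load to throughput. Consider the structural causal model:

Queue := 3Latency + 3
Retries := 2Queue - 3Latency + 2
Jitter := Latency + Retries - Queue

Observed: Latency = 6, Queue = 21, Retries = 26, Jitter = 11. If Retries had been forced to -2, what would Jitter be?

-17

The intervention breaks the incoming arrows to Retries: Retries := 2Queue - 3Latency + 2 no longer applies, and Retries = -2.
Queue = 3Latency + 3  [with Latency=6]  = 21
Jitter = Latency + Retries - Queue  [with Latency=6, Retries=-2, Queue=21]  = -17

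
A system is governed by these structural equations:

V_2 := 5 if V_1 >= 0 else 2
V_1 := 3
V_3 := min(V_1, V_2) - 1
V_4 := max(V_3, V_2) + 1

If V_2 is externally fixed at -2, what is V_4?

-1

Under do(V_2=-2), the mechanism V_2 := 5 if V_1 >= 0 else 2 is discarded; V_2 is fixed at -2.
V_3 = min(V_1, V_2) - 1  [with V_1=3, V_2=-2]  = -3
V_4 = max(V_3, V_2) + 1  [with V_3=-3, V_2=-2]  = -1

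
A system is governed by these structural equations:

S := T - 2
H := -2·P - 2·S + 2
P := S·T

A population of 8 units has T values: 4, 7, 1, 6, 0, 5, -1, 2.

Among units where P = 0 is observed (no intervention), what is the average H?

4

E[H|P=0] averages over only the 2 units with P=0 (T = 0, 2): H = 6, 2, mean 4.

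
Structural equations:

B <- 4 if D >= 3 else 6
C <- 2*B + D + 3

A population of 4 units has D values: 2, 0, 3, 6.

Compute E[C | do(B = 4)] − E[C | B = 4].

The intervention sets B=4 in all 4 units regardless of D. Recomputing C per unit gives 13, 11, 14, 17; average 13.75.
E[C|B=4] averages over only the 2 units with B=4 (D = 3, 6): C = 14, 17, mean 15.5.
Difference = 13.75 − 15.5 = -1.75.

-1.75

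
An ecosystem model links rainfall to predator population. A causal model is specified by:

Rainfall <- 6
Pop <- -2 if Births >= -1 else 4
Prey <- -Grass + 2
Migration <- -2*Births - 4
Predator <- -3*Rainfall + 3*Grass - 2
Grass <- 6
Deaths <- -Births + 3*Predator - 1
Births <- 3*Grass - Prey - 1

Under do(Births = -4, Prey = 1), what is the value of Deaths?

-3

The joint intervention fixes Births = -4, Prey = 1, removing each variable's own equation.
Predator = -3*Rainfall + 3*Grass - 2  [with Rainfall=6, Grass=6]  = -2
Deaths = -Births + 3*Predator - 1  [with Births=-4, Predator=-2]  = -3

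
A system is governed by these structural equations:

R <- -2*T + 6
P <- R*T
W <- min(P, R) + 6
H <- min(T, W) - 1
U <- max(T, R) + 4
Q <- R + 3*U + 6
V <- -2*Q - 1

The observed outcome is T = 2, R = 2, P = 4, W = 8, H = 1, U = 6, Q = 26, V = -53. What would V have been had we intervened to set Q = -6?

do(Q=-6) replaces the equation Q <- R + 3*U + 6 with the constant Q = -6.
V = -2*Q - 1  [with Q=-6]  = 11

11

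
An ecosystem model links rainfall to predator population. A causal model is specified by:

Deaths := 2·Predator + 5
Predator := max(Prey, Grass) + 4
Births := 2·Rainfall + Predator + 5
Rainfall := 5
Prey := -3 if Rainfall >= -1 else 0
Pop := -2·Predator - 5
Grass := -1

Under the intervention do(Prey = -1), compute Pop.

The intervention breaks the incoming arrows to Prey: Prey := -3 if Rainfall >= -1 else 0 no longer applies, and Prey = -1.
Predator = max(Prey, Grass) + 4  [with Prey=-1, Grass=-1]  = 3
Pop = -2·Predator - 5  [with Predator=3]  = -11

-11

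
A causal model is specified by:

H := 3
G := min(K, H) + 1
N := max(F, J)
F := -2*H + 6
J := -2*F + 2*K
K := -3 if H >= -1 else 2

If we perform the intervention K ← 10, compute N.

20

Under do(K=10), the mechanism K := -3 if H >= -1 else 2 is discarded; K is fixed at 10.
F = -2*H + 6  [with H=3]  = 0
J = -2*F + 2*K  [with F=0, K=10]  = 20
N = max(F, J)  [with F=0, J=20]  = 20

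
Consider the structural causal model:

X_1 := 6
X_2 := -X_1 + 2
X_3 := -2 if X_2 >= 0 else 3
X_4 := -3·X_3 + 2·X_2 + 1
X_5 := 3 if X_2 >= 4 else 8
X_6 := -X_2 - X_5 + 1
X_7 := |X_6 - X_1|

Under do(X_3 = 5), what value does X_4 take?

The intervention breaks the incoming arrows to X_3: X_3 := -2 if X_2 >= 0 else 3 no longer applies, and X_3 = 5.
X_2 = -X_1 + 2  [with X_1=6]  = -4
X_4 = -3·X_3 + 2·X_2 + 1  [with X_3=5, X_2=-4]  = -22

-22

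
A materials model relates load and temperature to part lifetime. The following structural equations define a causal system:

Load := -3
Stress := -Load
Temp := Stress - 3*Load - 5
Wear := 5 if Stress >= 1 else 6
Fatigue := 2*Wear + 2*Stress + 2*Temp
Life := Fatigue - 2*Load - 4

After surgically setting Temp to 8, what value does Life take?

The intervention breaks the incoming arrows to Temp: Temp := Stress - 3*Load - 5 no longer applies, and Temp = 8.
Stress = -Load  [with Load=-3]  = 3
Wear = 5 if Stress >= 1 else 6  [with Stress=3]  = 5
Fatigue = 2*Wear + 2*Stress + 2*Temp  [with Wear=5, Stress=3, Temp=8]  = 32
Life = Fatigue - 2*Load - 4  [with Fatigue=32, Load=-3]  = 34

34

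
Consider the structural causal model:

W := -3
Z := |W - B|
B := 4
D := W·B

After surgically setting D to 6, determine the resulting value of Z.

7

Under do(D=6), the mechanism D := W·B is discarded; D is fixed at 6.
Since Z is not a descendant of the intervened variable, it is unaffected.
Z = |W - B|  [with W=-3, B=4]  = 7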